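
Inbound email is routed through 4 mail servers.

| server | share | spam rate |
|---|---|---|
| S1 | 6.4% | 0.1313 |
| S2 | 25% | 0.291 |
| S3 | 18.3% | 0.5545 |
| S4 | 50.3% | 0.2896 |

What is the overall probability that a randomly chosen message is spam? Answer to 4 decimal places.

P(S) ≈ 0.3283

Using total probability over the partition,
P(S) = P(S|S1)·P(S1) + P(S|S2)·P(S2) + P(S|S3)·P(S3) + P(S|S4)·P(S4)
      = 0.1313·0.064 + 0.291·0.25 + 0.5545·0.183 + 0.2896·0.503
      = 0.0084032 + 0.07275 + 0.1014735 + 0.1456688 = 0.3282955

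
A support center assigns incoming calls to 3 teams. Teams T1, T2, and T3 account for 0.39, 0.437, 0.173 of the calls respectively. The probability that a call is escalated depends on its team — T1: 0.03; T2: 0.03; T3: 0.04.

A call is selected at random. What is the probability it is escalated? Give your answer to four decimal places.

P(E) ≈ 0.0317

By the law of total probability,
P(E) = P(E|T1)·P(T1) + P(E|T2)·P(T2) + P(E|T3)·P(T3)
      = 0.03·0.39 + 0.03·0.437 + 0.04·0.173
      = 0.0117 + 0.01311 + 0.00692 = 0.03173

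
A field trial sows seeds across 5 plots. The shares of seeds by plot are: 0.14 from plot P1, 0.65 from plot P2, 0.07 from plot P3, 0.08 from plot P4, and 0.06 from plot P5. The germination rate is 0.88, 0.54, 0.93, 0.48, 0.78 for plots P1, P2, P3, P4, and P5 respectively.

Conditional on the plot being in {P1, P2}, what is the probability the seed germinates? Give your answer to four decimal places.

Let S = {P1, P2}.
P(S) = 0.14 + 0.65 = 0.79.
P(G ∩ S) = 0.88·0.14 + 0.54·0.65 = 0.1232 + 0.351 = 0.4742.
P(G | S) = 0.4742 / 0.79 = 0.600253…

P(G|S) ≈ 0.6003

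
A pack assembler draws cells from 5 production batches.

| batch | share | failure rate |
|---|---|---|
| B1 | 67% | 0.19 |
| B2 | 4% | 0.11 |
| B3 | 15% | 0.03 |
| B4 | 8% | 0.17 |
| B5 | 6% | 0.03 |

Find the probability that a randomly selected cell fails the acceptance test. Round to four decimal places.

P(F) ≈ 0.1516

P(F) = P(F|B1)·P(B1) + P(F|B2)·P(B2) + P(F|B3)·P(B3) + P(F|B4)·P(B4) + P(F|B5)·P(B5)
      = 0.19·0.67 + 0.11·0.04 + 0.03·0.15 + 0.17·0.08 + 0.03·0.06
      = 0.1273 + 0.0044 + 0.0045 + 0.0136 + 0.0018 = 0.1516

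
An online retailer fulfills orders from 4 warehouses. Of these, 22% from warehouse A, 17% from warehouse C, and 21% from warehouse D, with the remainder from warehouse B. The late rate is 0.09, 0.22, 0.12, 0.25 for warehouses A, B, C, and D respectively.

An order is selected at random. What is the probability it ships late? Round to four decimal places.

0.1807

P(B) = 1 − (0.22 + 0.17 + 0.21) = 0.4.
P(L) = P(L|A)·P(A) + P(L|B)·P(B) + P(L|C)·P(C) + P(L|D)·P(D)
      = 0.09·0.22 + 0.22·0.4 + 0.12·0.17 + 0.25·0.21
      = 0.0198 + 0.088 + 0.0204 + 0.0525 = 0.1807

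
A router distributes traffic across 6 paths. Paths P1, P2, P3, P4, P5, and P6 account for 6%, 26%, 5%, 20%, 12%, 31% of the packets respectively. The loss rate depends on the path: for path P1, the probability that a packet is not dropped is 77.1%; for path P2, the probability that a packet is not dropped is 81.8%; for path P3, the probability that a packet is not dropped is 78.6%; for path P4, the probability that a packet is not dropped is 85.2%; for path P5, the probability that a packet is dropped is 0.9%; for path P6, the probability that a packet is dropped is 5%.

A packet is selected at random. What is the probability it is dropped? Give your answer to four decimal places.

0.1179

P(L|P1) = 1 − 0.771 = 0.229.
P(L|P2) = 1 − 0.818 = 0.182.
P(L|P3) = 1 − 0.786 = 0.214.
P(L|P4) = 1 − 0.852 = 0.148.
Summing over the partition,
P(L) = P(L|P1)·P(P1) + P(L|P2)·P(P2) + P(L|P3)·P(P3) + P(L|P4)·P(P4) + P(L|P5)·P(P5) + P(L|P6)·P(P6)
      = 0.229·0.06 + 0.182·0.26 + 0.214·0.05 + 0.148·0.2 + 0.009·0.12 + 0.05·0.31
      = 0.01374 + 0.04732 + 0.0107 + 0.0296 + 0.00108 + 0.0155 = 0.11794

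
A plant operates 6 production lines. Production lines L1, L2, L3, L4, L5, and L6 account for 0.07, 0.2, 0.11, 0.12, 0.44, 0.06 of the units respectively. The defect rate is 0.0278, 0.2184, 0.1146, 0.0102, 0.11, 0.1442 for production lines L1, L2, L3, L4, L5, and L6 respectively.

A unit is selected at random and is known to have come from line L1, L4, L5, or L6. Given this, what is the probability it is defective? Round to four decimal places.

Let S = {L1, L4, L5, L6}.
P(S) = 0.07 + 0.12 + 0.44 + 0.06 = 0.69.
P(D ∩ S) = 0.0278·0.07 + 0.0102·0.12 + 0.11·0.44 + 0.1442·0.06 = 0.001946 + 0.001224 + 0.0484 + 0.008652 = 0.060222.
P(D | S) = 0.060222 / 0.69 = 0.087278…

P(D|S) ≈ 0.0873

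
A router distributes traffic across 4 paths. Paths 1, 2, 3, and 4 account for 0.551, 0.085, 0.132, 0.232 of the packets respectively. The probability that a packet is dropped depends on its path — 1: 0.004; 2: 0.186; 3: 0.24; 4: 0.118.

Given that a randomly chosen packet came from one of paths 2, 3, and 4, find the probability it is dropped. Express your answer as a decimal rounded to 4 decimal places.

0.1667

Let S = {2, 3, 4}.
P(S) = 0.085 + 0.132 + 0.232 = 0.449.
P(L ∩ S) = 0.186·0.085 + 0.24·0.132 + 0.118·0.232 = 0.01581 + 0.03168 + 0.027376 = 0.074866.
P(L | S) = 0.074866 / 0.449 = 0.166739…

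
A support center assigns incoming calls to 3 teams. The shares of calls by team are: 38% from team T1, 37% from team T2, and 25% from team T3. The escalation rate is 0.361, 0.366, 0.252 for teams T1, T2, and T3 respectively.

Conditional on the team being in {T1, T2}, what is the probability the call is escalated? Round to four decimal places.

Let S = {T1, T2}.
P(S) = 0.38 + 0.37 = 0.75.
P(E ∩ S) = 0.361·0.38 + 0.366·0.37 = 0.13718 + 0.13542 = 0.2726.
P(E | S) = 0.2726 / 0.75 = 0.363467…

0.3635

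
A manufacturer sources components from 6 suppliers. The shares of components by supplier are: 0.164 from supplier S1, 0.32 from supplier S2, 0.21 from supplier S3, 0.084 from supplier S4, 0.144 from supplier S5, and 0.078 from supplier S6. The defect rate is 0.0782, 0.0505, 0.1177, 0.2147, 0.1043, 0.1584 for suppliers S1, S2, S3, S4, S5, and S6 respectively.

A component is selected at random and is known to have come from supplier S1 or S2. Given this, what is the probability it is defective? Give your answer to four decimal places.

0.0599

Let S = {S1, S2}.
P(S) = 0.164 + 0.32 = 0.484.
P(D ∩ S) = 0.0782·0.164 + 0.0505·0.32 = 0.0128248 + 0.01616 = 0.0289848.
P(D | S) = 0.0289848 / 0.484 = 0.059886…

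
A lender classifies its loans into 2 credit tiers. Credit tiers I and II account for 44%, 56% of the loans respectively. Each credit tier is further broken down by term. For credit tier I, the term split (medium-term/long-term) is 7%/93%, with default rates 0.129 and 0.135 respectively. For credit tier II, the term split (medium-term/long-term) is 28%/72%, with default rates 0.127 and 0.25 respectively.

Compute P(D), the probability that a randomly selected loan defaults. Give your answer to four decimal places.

P(D) ≈ 0.1799

P(D|I) = 0.07·0.129 + 0.93·0.135 = 0.00903 + 0.12555 = 0.13458
P(D|II) = 0.28·0.127 + 0.72·0.25 = 0.03556 + 0.18 = 0.21556
By total probability over the outer partition,
P(D) = 0.44·0.13458 + 0.56·0.21556
      = 0.0592152 + 0.1207136 = 0.1799288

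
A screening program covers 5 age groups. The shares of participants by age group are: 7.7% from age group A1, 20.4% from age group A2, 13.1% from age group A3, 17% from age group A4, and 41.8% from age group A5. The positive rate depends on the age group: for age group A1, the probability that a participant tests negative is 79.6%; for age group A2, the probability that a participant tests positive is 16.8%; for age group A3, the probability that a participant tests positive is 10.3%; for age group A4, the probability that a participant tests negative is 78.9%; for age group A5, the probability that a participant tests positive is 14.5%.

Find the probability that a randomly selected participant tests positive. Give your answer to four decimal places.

P(T|A1) = 1 − 0.796 = 0.204.
P(T|A4) = 1 − 0.789 = 0.211.
P(T) = P(T|A1)·P(A1) + P(T|A2)·P(A2) + P(T|A3)·P(A3) + P(T|A4)·P(A4) + P(T|A5)·P(A5)
      = 0.204·0.077 + 0.168·0.204 + 0.103·0.131 + 0.211·0.17 + 0.145·0.418
      = 0.015708 + 0.034272 + 0.013493 + 0.03587 + 0.06061 = 0.159953

0.1600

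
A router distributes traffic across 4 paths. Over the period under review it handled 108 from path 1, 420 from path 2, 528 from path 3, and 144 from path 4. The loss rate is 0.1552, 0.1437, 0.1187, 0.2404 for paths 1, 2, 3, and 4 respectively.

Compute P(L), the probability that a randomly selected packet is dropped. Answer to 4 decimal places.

Total: 108 + 420 + 528 + 144 = 1200.
P(1) = 108/1200 = 0.09. P(2) = 420/1200 = 0.35. P(3) = 528/1200 = 0.44. P(4) = 144/1200 = 0.12.
P(L) = P(L|1)·P(1) + P(L|2)·P(2) + P(L|3)·P(3) + P(L|4)·P(4)
      = 0.1552·0.09 + 0.1437·0.35 + 0.1187·0.44 + 0.2404·0.12
      = 0.013968 + 0.050295 + 0.052228 + 0.028848 = 0.145339

P(L) ≈ 0.1453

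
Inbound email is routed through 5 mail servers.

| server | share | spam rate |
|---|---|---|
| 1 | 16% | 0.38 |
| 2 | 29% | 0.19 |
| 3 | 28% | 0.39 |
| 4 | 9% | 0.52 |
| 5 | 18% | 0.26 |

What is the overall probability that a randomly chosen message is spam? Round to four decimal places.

Summing over the partition,
P(S) = P(S|1)·P(1) + P(S|2)·P(2) + P(S|3)·P(3) + P(S|4)·P(4) + P(S|5)·P(5)
      = 0.38·0.16 + 0.19·0.29 + 0.39·0.28 + 0.52·0.09 + 0.26·0.18
      = 0.0608 + 0.0551 + 0.1092 + 0.0468 + 0.0468 = 0.3187

P(S) ≈ 0.3187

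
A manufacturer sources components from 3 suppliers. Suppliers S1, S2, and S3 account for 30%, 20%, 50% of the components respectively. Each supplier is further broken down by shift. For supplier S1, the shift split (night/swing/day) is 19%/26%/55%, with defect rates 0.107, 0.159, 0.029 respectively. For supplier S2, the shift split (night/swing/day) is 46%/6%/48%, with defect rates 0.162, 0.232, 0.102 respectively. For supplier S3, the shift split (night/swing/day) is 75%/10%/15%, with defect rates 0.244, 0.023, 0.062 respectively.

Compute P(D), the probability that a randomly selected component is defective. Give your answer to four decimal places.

P(D|S1) = 0.19·0.107 + 0.26·0.159 + 0.55·0.029 = 0.02033 + 0.04134 + 0.01595 = 0.07762
P(D|S2) = 0.46·0.162 + 0.06·0.232 + 0.48·0.102 = 0.07452 + 0.01392 + 0.04896 = 0.1374
P(D|S3) = 0.75·0.244 + 0.1·0.023 + 0.15·0.062 = 0.183 + 0.0023 + 0.0093 = 0.1946
Then overall,
P(D) = 0.3·0.07762 + 0.2·0.1374 + 0.5·0.1946
      = 0.023286 + 0.02748 + 0.0973 = 0.148066

0.1481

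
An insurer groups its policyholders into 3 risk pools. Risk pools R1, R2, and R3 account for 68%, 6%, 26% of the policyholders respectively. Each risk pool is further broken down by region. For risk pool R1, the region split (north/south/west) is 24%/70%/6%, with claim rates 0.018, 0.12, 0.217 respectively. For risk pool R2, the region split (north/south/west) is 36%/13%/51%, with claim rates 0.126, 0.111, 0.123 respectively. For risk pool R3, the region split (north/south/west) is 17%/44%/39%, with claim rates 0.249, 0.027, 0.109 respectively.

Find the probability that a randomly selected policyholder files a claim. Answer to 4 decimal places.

0.1014

P(C|R1) = 0.24·0.018 + 0.7·0.12 + 0.06·0.217 = 0.00432 + 0.084 + 0.01302 = 0.10134
P(C|R2) = 0.36·0.126 + 0.13·0.111 + 0.51·0.123 = 0.04536 + 0.01443 + 0.06273 = 0.12252
P(C|R3) = 0.17·0.249 + 0.44·0.027 + 0.39·0.109 = 0.04233 + 0.01188 + 0.04251 = 0.09672
Then overall,
P(C) = 0.68·0.10134 + 0.06·0.12252 + 0.26·0.09672
      = 0.0689112 + 0.0073512 + 0.0251472 = 0.1014096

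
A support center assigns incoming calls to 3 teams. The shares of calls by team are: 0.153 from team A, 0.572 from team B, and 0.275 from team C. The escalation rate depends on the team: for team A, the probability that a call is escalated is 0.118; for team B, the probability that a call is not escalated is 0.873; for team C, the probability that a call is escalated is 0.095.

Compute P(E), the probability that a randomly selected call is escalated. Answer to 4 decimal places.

0.1168

P(E|B) = 1 − 0.873 = 0.127.
P(E) = P(E|A)·P(A) + P(E|B)·P(B) + P(E|C)·P(C)
      = 0.118·0.153 + 0.127·0.572 + 0.095·0.275
      = 0.018054 + 0.072644 + 0.026125 = 0.116823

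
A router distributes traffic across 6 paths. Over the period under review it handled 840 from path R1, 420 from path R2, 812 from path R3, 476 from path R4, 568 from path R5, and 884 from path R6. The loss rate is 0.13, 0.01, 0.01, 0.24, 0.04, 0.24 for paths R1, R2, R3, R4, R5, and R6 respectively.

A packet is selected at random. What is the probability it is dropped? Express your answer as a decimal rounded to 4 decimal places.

Total: 840 + 420 + 812 + 476 + 568 + 884 = 4000.
P(R1) = 840/4000 = 0.21. P(R2) = 420/4000 = 0.105. P(R3) = 812/4000 = 0.203. P(R4) = 476/4000 = 0.119. P(R5) = 568/4000 = 0.142. P(R6) = 884/4000 = 0.221.
P(L) = P(L|R1)·P(R1) + P(L|R2)·P(R2) + P(L|R3)·P(R3) + P(L|R4)·P(R4) + P(L|R5)·P(R5) + P(L|R6)·P(R6)
      = 0.13·0.21 + 0.01·0.105 + 0.01·0.203 + 0.24·0.119 + 0.04·0.142 + 0.24·0.221
      = 0.0273 + 0.00105 + 0.00203 + 0.02856 + 0.00568 + 0.05304 = 0.11766

P(L) ≈ 0.1177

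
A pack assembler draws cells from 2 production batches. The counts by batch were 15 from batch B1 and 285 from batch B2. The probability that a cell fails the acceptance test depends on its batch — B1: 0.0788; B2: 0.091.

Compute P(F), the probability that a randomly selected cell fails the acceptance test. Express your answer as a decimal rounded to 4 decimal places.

Total: 15 + 285 = 300.
P(B1) = 15/300 = 0.05. P(B2) = 285/300 = 0.95.
Using total probability over the partition,
P(F) = P(F|B1)·P(B1) + P(F|B2)·P(B2)
      = 0.0788·0.05 + 0.091·0.95
      = 0.00394 + 0.08645 = 0.09039

P(F) ≈ 0.0904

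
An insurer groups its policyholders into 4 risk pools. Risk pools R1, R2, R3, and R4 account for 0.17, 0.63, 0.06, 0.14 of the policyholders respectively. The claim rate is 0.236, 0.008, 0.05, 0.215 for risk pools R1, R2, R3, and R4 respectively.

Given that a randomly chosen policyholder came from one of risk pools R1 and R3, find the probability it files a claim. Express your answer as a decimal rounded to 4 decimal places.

Let S = {R1, R3}.
P(S) = 0.17 + 0.06 = 0.23.
P(C ∩ S) = 0.236·0.17 + 0.05·0.06 = 0.04012 + 0.003 = 0.04312.
P(C | S) = 0.04312 / 0.23 = 0.187478…

P(C|S) ≈ 0.1875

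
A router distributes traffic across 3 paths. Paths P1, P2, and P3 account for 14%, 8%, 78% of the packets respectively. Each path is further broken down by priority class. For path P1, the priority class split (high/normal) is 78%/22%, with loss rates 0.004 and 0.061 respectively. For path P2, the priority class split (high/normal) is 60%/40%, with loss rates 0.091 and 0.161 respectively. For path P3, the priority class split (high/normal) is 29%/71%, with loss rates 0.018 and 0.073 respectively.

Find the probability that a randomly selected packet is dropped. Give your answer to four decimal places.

0.0563

P(L|P1) = 0.78·0.004 + 0.22·0.061 = 0.00312 + 0.01342 = 0.01654
P(L|P2) = 0.6·0.091 + 0.4·0.161 = 0.0546 + 0.0644 = 0.119
P(L|P3) = 0.29·0.018 + 0.71·0.073 = 0.00522 + 0.05183 = 0.05705
By total probability over the outer partition,
P(L) = 0.14·0.01654 + 0.08·0.119 + 0.78·0.05705
      = 0.0023156 + 0.00952 + 0.044499 = 0.0563346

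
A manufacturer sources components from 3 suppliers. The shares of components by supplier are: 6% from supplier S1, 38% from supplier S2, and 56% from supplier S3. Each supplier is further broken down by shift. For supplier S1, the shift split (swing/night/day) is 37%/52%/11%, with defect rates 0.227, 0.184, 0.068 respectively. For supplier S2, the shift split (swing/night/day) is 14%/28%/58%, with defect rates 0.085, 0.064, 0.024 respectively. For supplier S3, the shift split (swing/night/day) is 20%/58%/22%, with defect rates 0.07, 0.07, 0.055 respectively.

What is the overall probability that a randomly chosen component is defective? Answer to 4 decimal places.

P(D) ≈ 0.0652

P(D|S1) = 0.37·0.227 + 0.52·0.184 + 0.11·0.068 = 0.08399 + 0.09568 + 0.00748 = 0.18715
P(D|S2) = 0.14·0.085 + 0.28·0.064 + 0.58·0.024 = 0.0119 + 0.01792 + 0.01392 = 0.04374
P(D|S3) = 0.2·0.07 + 0.58·0.07 + 0.22·0.055 = 0.014 + 0.0406 + 0.0121 = 0.0667
By total probability over the outer partition,
P(D) = 0.06·0.18715 + 0.38·0.04374 + 0.56·0.0667
      = 0.011229 + 0.0166212 + 0.037352 = 0.0652022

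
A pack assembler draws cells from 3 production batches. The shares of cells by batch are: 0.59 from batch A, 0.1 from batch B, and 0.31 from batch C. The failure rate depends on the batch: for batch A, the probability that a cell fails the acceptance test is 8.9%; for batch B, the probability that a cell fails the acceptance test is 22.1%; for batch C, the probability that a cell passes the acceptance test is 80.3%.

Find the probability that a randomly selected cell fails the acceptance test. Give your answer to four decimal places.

P(F) ≈ 0.1357

P(F|C) = 1 − 0.803 = 0.197.
By the law of total probability,
P(F) = P(F|A)·P(A) + P(F|B)·P(B) + P(F|C)·P(C)
      = 0.089·0.59 + 0.221·0.1 + 0.197·0.31
      = 0.05251 + 0.0221 + 0.06107 = 0.13568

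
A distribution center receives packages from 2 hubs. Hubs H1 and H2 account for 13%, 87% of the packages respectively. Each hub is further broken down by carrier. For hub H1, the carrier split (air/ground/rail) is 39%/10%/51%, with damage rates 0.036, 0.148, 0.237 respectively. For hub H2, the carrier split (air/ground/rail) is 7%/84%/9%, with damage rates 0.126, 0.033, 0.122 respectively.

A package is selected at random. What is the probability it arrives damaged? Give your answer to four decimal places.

0.0608

P(D|H1) = 0.39·0.036 + 0.1·0.148 + 0.51·0.237 = 0.01404 + 0.0148 + 0.12087 = 0.14971
P(D|H2) = 0.07·0.126 + 0.84·0.033 + 0.09·0.122 = 0.00882 + 0.02772 + 0.01098 = 0.04752
By total probability over the outer partition,
P(D) = 0.13·0.14971 + 0.87·0.04752
      = 0.0194623 + 0.0413424 = 0.0608047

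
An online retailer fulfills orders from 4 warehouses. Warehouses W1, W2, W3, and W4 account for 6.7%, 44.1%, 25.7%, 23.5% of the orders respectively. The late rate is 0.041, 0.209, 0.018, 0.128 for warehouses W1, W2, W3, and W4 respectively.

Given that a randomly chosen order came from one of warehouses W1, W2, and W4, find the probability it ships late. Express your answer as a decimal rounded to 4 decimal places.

Let S = {W1, W2, W4}.
P(S) = 0.067 + 0.441 + 0.235 = 0.743.
P(L ∩ S) = 0.041·0.067 + 0.209·0.441 + 0.128·0.235 = 0.002747 + 0.092169 + 0.03008 = 0.124996.
P(L | S) = 0.124996 / 0.743 = 0.168231…

0.1682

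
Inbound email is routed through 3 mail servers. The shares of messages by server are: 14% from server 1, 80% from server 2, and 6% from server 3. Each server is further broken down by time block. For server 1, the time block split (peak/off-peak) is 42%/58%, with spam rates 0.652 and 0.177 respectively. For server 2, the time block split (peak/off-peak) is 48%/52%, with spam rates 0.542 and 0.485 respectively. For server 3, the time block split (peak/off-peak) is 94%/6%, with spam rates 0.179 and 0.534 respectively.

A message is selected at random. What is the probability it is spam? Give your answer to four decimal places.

0.4746

P(S|1) = 0.42·0.652 + 0.58·0.177 = 0.27384 + 0.10266 = 0.3765
P(S|2) = 0.48·0.542 + 0.52·0.485 = 0.26016 + 0.2522 = 0.51236
P(S|3) = 0.94·0.179 + 0.06·0.534 = 0.16826 + 0.03204 = 0.2003
Then overall,
P(S) = 0.14·0.3765 + 0.8·0.51236 + 0.06·0.2003
      = 0.05271 + 0.409888 + 0.012018 = 0.474616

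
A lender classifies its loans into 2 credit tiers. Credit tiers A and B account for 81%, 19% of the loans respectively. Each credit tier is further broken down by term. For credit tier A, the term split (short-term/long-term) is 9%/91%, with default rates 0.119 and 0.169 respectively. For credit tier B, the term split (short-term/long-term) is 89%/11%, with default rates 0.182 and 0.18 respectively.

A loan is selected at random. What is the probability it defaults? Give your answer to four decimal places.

P(D) ≈ 0.1678

P(D|A) = 0.09·0.119 + 0.91·0.169 = 0.01071 + 0.15379 = 0.1645
P(D|B) = 0.89·0.182 + 0.11·0.18 = 0.16198 + 0.0198 = 0.18178
By total probability over the outer partition,
P(D) = 0.81·0.1645 + 0.19·0.18178
      = 0.133245 + 0.0345382 = 0.1677832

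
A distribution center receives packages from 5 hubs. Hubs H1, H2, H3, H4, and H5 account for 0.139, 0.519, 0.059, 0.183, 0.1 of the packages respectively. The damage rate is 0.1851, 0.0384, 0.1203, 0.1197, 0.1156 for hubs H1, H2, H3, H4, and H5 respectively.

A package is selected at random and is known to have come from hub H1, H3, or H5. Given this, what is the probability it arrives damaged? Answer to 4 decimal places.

Let S = {H1, H3, H5}.
P(S) = 0.139 + 0.059 + 0.1 = 0.298.
P(D ∩ S) = 0.1851·0.139 + 0.1203·0.059 + 0.1156·0.1 = 0.0257289 + 0.0070977 + 0.01156 = 0.0443866.
P(D | S) = 0.0443866 / 0.298 = 0.148948…

0.1489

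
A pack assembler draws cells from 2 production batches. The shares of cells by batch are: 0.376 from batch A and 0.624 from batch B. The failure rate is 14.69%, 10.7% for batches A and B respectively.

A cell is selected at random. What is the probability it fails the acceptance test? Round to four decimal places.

Using total probability over the partition,
P(F) = P(F|A)·P(A) + P(F|B)·P(B)
      = 0.1469·0.376 + 0.107·0.624
      = 0.0552344 + 0.066768 = 0.1220024

0.1220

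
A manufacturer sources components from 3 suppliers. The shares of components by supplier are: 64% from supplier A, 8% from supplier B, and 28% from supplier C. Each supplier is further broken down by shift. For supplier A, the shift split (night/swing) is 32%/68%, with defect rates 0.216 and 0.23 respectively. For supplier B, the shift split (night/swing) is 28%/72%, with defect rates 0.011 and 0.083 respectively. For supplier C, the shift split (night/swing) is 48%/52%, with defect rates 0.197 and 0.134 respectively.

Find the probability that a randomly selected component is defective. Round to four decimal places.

0.1953

P(D|A) = 0.32·0.216 + 0.68·0.23 = 0.06912 + 0.1564 = 0.22552
P(D|B) = 0.28·0.011 + 0.72·0.083 = 0.00308 + 0.05976 = 0.06284
P(D|C) = 0.48·0.197 + 0.52·0.134 = 0.09456 + 0.06968 = 0.16424
Then overall,
P(D) = 0.64·0.22552 + 0.08·0.06284 + 0.28·0.16424
      = 0.1443328 + 0.0050272 + 0.0459872 = 0.1953472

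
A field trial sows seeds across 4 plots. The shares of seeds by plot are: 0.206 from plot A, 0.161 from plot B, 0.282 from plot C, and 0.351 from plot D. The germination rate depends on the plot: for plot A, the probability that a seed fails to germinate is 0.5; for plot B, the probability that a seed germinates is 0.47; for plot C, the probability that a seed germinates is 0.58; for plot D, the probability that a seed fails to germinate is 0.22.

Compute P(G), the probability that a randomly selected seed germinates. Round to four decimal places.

P(G) ≈ 0.6160

P(G|A) = 1 − 0.5 = 0.5.
P(G|D) = 1 − 0.22 = 0.78.
By the law of total probability,
P(G) = P(G|A)·P(A) + P(G|B)·P(B) + P(G|C)·P(C) + P(G|D)·P(D)
      = 0.5·0.206 + 0.47·0.161 + 0.58·0.282 + 0.78·0.351
      = 0.103 + 0.07567 + 0.16356 + 0.27378 = 0.61601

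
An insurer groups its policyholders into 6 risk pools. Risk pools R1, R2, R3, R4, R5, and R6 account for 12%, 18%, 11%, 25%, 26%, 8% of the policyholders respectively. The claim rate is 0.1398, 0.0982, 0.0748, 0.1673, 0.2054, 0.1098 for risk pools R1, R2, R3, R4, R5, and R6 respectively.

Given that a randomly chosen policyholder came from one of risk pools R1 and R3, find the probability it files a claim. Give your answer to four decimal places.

Let S = {R1, R3}.
P(S) = 0.12 + 0.11 = 0.23.
P(C ∩ S) = 0.1398·0.12 + 0.0748·0.11 = 0.016776 + 0.008228 = 0.025004.
P(C | S) = 0.025004 / 0.23 = 0.108713…

P(C|S) ≈ 0.1087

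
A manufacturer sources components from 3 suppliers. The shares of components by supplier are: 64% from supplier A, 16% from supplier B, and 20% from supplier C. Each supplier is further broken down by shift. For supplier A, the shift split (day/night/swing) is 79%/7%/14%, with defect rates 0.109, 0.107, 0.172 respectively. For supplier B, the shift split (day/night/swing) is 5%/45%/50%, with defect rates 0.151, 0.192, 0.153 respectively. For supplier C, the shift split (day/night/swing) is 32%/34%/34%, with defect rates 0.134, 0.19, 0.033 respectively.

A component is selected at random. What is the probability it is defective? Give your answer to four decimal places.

0.1263

P(D|A) = 0.79·0.109 + 0.07·0.107 + 0.14·0.172 = 0.08611 + 0.00749 + 0.02408 = 0.11768
P(D|B) = 0.05·0.151 + 0.45·0.192 + 0.5·0.153 = 0.00755 + 0.0864 + 0.0765 = 0.17045
P(D|C) = 0.32·0.134 + 0.34·0.19 + 0.34·0.033 = 0.04288 + 0.0646 + 0.01122 = 0.1187
Then overall,
P(D) = 0.64·0.11768 + 0.16·0.17045 + 0.2·0.1187
      = 0.0753152 + 0.027272 + 0.02374 = 0.1263272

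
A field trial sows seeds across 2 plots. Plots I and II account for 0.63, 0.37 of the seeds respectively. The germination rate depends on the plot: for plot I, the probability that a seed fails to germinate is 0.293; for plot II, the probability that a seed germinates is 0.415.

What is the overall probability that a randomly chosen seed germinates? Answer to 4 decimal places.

P(G|I) = 1 − 0.293 = 0.707.
By the law of total probability,
P(G) = P(G|I)·P(I) + P(G|II)·P(II)
      = 0.707·0.63 + 0.415·0.37
      = 0.44541 + 0.15355 = 0.59896

P(G) ≈ 0.5990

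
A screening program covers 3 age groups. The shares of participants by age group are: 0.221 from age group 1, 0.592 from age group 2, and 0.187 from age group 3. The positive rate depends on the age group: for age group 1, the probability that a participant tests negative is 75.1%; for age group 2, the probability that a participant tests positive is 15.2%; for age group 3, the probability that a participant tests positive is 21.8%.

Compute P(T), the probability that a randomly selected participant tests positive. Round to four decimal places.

P(T|1) = 1 − 0.751 = 0.249.
P(T) = P(T|1)·P(1) + P(T|2)·P(2) + P(T|3)·P(3)
      = 0.249·0.221 + 0.152·0.592 + 0.218·0.187
      = 0.055029 + 0.089984 + 0.040766 = 0.185779

0.1858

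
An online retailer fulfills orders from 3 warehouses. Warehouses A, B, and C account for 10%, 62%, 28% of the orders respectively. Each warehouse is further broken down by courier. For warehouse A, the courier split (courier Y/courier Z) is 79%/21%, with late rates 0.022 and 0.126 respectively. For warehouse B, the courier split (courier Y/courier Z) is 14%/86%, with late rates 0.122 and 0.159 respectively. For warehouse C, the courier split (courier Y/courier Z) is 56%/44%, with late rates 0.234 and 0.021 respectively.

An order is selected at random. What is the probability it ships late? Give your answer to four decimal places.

P(L) ≈ 0.1390

P(L|A) = 0.79·0.022 + 0.21·0.126 = 0.01738 + 0.02646 = 0.04384
P(L|B) = 0.14·0.122 + 0.86·0.159 = 0.01708 + 0.13674 = 0.15382
P(L|C) = 0.56·0.234 + 0.44·0.021 = 0.13104 + 0.00924 = 0.14028
Then overall,
P(L) = 0.1·0.04384 + 0.62·0.15382 + 0.28·0.14028
      = 0.004384 + 0.0953684 + 0.0392784 = 0.1390308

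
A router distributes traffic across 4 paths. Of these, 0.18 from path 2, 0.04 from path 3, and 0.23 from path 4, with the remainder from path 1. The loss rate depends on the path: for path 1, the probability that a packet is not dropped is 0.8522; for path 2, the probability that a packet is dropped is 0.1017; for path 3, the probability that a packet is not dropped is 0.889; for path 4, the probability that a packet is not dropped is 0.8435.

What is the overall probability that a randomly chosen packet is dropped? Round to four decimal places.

P(L) ≈ 0.1400

P(1) = 1 − (0.18 + 0.04 + 0.23) = 0.55.
P(L|1) = 1 − 0.8522 = 0.1478.
P(L|3) = 1 − 0.889 = 0.111.
P(L|4) = 1 − 0.8435 = 0.1565.
Summing over the partition,
P(L) = P(L|1)·P(1) + P(L|2)·P(2) + P(L|3)·P(3) + P(L|4)·P(4)
      = 0.1478·0.55 + 0.1017·0.18 + 0.111·0.04 + 0.1565·0.23
      = 0.08129 + 0.018306 + 0.00444 + 0.035995 = 0.140031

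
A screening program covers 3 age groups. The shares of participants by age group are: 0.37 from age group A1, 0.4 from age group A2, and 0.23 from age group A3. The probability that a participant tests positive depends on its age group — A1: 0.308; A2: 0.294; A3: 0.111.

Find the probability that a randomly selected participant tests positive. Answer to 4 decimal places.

P(T) ≈ 0.2571

Using total probability over the partition,
P(T) = P(T|A1)·P(A1) + P(T|A2)·P(A2) + P(T|A3)·P(A3)
      = 0.308·0.37 + 0.294·0.4 + 0.111·0.23
      = 0.11396 + 0.1176 + 0.02553 = 0.25709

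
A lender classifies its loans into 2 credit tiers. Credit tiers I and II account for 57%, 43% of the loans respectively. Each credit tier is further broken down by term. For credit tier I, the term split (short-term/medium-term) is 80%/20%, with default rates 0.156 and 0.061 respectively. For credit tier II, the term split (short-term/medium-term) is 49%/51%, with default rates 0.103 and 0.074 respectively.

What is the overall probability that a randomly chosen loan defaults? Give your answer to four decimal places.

P(D) ≈ 0.1160

P(D|I) = 0.8·0.156 + 0.2·0.061 = 0.1248 + 0.0122 = 0.137
P(D|II) = 0.49·0.103 + 0.51·0.074 = 0.05047 + 0.03774 = 0.08821
By total probability over the outer partition,
P(D) = 0.57·0.137 + 0.43·0.08821
      = 0.07809 + 0.0379303 = 0.1160203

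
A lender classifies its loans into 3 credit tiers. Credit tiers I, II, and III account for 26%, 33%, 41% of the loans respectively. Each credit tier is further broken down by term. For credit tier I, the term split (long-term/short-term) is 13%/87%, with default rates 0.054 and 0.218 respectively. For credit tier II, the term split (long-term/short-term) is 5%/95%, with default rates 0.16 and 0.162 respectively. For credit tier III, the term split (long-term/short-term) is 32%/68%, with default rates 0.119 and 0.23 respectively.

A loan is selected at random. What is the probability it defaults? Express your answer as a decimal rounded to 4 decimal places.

P(D) ≈ 0.1843

P(D|I) = 0.13·0.054 + 0.87·0.218 = 0.00702 + 0.18966 = 0.19668
P(D|II) = 0.05·0.16 + 0.95·0.162 = 0.008 + 0.1539 = 0.1619
P(D|III) = 0.32·0.119 + 0.68·0.23 = 0.03808 + 0.1564 = 0.19448
Then overall,
P(D) = 0.26·0.19668 + 0.33·0.1619 + 0.41·0.19448
      = 0.0511368 + 0.053427 + 0.0797368 = 0.1843006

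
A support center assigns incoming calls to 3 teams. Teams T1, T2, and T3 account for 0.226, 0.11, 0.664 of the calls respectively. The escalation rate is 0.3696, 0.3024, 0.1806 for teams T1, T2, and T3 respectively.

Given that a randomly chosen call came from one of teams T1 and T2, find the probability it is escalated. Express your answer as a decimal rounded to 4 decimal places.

0.3476

Let S = {T1, T2}.
P(S) = 0.226 + 0.11 = 0.336.
P(E ∩ S) = 0.3696·0.226 + 0.3024·0.11 = 0.0835296 + 0.033264 = 0.1167936.
P(E | S) = 0.1167936 / 0.336 = 0.347600…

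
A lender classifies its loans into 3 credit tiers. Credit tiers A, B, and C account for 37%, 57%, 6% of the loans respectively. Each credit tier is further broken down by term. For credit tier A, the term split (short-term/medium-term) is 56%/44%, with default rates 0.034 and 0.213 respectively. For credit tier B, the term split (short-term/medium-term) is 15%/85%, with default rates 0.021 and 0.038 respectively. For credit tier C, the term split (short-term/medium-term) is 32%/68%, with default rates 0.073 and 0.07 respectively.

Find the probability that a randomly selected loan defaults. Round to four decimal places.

0.0662

P(D|A) = 0.56·0.034 + 0.44·0.213 = 0.01904 + 0.09372 = 0.11276
P(D|B) = 0.15·0.021 + 0.85·0.038 = 0.00315 + 0.0323 = 0.03545
P(D|C) = 0.32·0.073 + 0.68·0.07 = 0.02336 + 0.0476 = 0.07096
Then overall,
P(D) = 0.37·0.11276 + 0.57·0.03545 + 0.06·0.07096
      = 0.0417212 + 0.0202065 + 0.0042576 = 0.0661853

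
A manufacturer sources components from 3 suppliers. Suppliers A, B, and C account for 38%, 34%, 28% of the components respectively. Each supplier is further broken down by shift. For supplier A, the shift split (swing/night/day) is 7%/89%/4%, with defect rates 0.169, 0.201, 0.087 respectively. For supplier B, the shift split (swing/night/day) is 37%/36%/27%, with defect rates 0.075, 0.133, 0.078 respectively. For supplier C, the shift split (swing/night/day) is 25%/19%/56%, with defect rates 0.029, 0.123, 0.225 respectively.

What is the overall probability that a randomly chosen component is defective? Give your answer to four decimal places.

P(D) ≈ 0.1505

P(D|A) = 0.07·0.169 + 0.89·0.201 + 0.04·0.087 = 0.01183 + 0.17889 + 0.00348 = 0.1942
P(D|B) = 0.37·0.075 + 0.36·0.133 + 0.27·0.078 = 0.02775 + 0.04788 + 0.02106 = 0.09669
P(D|C) = 0.25·0.029 + 0.19·0.123 + 0.56·0.225 = 0.00725 + 0.02337 + 0.126 = 0.15662
Then overall,
P(D) = 0.38·0.1942 + 0.34·0.09669 + 0.28·0.15662
      = 0.073796 + 0.0328746 + 0.0438536 = 0.1505242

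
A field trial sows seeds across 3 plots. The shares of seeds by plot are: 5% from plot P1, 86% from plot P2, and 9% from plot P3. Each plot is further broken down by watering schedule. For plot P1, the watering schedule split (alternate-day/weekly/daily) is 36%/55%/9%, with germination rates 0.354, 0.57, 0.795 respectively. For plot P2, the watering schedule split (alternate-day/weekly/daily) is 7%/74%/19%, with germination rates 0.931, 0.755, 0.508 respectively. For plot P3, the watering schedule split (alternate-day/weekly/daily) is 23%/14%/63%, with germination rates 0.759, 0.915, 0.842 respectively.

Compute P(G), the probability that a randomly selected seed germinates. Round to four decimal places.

P(G|P1) = 0.36·0.354 + 0.55·0.57 + 0.09·0.795 = 0.12744 + 0.3135 + 0.07155 = 0.51249
P(G|P2) = 0.07·0.931 + 0.74·0.755 + 0.19·0.508 = 0.06517 + 0.5587 + 0.09652 = 0.72039
P(G|P3) = 0.23·0.759 + 0.14·0.915 + 0.63·0.842 = 0.17457 + 0.1281 + 0.53046 = 0.83313
By total probability over the outer partition,
P(G) = 0.05·0.51249 + 0.86·0.72039 + 0.09·0.83313
      = 0.0256245 + 0.6195354 + 0.0749817 = 0.7201416

0.7201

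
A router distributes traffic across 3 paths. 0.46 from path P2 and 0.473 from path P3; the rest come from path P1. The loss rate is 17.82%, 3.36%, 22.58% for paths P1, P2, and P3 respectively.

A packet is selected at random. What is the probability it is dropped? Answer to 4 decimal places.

P(P1) = 1 − (0.46 + 0.473) = 0.067.
P(L) = P(L|P1)·P(P1) + P(L|P2)·P(P2) + P(L|P3)·P(P3)
      = 0.1782·0.067 + 0.0336·0.46 + 0.2258·0.473
      = 0.0119394 + 0.015456 + 0.1068034 = 0.1341988

P(L) ≈ 0.1342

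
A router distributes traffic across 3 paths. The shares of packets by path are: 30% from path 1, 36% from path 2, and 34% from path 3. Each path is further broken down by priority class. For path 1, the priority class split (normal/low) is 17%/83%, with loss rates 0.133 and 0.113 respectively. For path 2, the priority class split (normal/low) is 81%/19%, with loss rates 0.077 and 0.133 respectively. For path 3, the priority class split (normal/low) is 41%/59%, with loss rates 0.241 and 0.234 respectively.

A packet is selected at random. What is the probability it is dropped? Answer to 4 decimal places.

P(L) ≈ 0.1470

P(L|1) = 0.17·0.133 + 0.83·0.113 = 0.02261 + 0.09379 = 0.1164
P(L|2) = 0.81·0.077 + 0.19·0.133 = 0.06237 + 0.02527 = 0.08764
P(L|3) = 0.41·0.241 + 0.59·0.234 = 0.09881 + 0.13806 = 0.23687
Then overall,
P(L) = 0.3·0.1164 + 0.36·0.08764 + 0.34·0.23687
      = 0.03492 + 0.0315504 + 0.0805358 = 0.1470062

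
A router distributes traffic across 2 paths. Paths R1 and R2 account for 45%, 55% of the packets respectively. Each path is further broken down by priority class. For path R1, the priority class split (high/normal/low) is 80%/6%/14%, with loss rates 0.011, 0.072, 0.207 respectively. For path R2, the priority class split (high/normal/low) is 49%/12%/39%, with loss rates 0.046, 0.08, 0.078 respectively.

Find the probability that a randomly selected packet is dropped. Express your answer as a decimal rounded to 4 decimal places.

P(L|R1) = 0.8·0.011 + 0.06·0.072 + 0.14·0.207 = 0.0088 + 0.00432 + 0.02898 = 0.0421
P(L|R2) = 0.49·0.046 + 0.12·0.08 + 0.39·0.078 = 0.02254 + 0.0096 + 0.03042 = 0.06256
By total probability over the outer partition,
P(L) = 0.45·0.0421 + 0.55·0.06256
      = 0.018945 + 0.034408 = 0.053353

P(L) ≈ 0.0534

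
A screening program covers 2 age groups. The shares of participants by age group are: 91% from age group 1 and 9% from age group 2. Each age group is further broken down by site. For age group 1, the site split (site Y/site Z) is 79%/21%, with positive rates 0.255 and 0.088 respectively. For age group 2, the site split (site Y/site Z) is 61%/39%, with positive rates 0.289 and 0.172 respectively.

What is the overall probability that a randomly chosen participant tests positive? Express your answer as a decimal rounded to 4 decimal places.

0.2220

P(T|1) = 0.79·0.255 + 0.21·0.088 = 0.20145 + 0.01848 = 0.21993
P(T|2) = 0.61·0.289 + 0.39·0.172 = 0.17629 + 0.06708 = 0.24337
Then overall,
P(T) = 0.91·0.21993 + 0.09·0.24337
      = 0.2001363 + 0.0219033 = 0.2220396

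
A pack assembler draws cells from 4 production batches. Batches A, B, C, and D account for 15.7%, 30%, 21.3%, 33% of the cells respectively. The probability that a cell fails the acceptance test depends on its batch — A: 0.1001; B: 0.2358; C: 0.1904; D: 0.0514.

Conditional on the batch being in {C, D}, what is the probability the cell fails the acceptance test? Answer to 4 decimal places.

0.1059

Let S = {C, D}.
P(S) = 0.213 + 0.33 = 0.543.
P(F ∩ S) = 0.1904·0.213 + 0.0514·0.33 = 0.0405552 + 0.016962 = 0.0575172.
P(F | S) = 0.0575172 / 0.543 = 0.105925…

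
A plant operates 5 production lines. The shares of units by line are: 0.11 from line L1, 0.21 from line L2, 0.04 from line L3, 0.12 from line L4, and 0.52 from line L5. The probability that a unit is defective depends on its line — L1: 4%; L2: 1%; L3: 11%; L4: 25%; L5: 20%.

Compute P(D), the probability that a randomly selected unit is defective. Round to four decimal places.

P(D) ≈ 0.1449

Summing over the partition,
P(D) = P(D|L1)·P(L1) + P(D|L2)·P(L2) + P(D|L3)·P(L3) + P(D|L4)·P(L4) + P(D|L5)·P(L5)
      = 0.04·0.11 + 0.01·0.21 + 0.11·0.04 + 0.25·0.12 + 0.2·0.52
      = 0.0044 + 0.0021 + 0.0044 + 0.03 + 0.104 = 0.1449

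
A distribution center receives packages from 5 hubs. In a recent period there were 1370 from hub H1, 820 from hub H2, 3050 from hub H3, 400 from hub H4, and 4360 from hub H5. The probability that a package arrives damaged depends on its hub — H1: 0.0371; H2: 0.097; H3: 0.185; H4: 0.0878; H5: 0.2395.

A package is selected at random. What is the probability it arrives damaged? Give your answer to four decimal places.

Total: 1370 + 820 + 3050 + 400 + 4360 = 10000.
P(H1) = 1370/10000 = 0.137. P(H2) = 820/10000 = 0.082. P(H3) = 3050/10000 = 0.305. P(H4) = 400/10000 = 0.04. P(H5) = 4360/10000 = 0.436.
P(D) = P(D|H1)·P(H1) + P(D|H2)·P(H2) + P(D|H3)·P(H3) + P(D|H4)·P(H4) + P(D|H5)·P(H5)
      = 0.0371·0.137 + 0.097·0.082 + 0.185·0.305 + 0.0878·0.04 + 0.2395·0.436
      = 0.0050827 + 0.007954 + 0.056425 + 0.003512 + 0.104422 = 0.1773957

P(D) ≈ 0.1774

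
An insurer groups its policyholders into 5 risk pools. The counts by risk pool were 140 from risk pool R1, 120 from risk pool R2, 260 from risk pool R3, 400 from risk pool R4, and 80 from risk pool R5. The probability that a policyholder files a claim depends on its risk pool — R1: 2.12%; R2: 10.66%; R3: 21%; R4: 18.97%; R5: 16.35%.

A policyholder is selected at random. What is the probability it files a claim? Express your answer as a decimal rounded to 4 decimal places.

Total: 140 + 120 + 260 + 400 + 80 = 1000.
P(R1) = 140/1000 = 0.14. P(R2) = 120/1000 = 0.12. P(R3) = 260/1000 = 0.26. P(R4) = 400/1000 = 0.4. P(R5) = 80/1000 = 0.08.
P(C) = P(C|R1)·P(R1) + P(C|R2)·P(R2) + P(C|R3)·P(R3) + P(C|R4)·P(R4) + P(C|R5)·P(R5)
      = 0.0212·0.14 + 0.1066·0.12 + 0.21·0.26 + 0.1897·0.4 + 0.1635·0.08
      = 0.002968 + 0.012792 + 0.0546 + 0.07588 + 0.01308 = 0.15932

0.1593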